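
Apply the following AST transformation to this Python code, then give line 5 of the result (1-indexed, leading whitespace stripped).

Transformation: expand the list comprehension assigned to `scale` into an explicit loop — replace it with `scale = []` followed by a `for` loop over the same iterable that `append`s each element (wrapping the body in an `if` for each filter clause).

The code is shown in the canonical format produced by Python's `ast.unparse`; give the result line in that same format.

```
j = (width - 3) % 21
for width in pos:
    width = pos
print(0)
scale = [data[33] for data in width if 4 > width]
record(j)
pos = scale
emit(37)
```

scale = []

Transformed code:
j = (width - 3) % 21
for width in pos:
    width = pos
print(0)
scale = []
for data in width:
    if 4 > width:
        scale.append(data[33])
record(j)
pos = scale
emit(37)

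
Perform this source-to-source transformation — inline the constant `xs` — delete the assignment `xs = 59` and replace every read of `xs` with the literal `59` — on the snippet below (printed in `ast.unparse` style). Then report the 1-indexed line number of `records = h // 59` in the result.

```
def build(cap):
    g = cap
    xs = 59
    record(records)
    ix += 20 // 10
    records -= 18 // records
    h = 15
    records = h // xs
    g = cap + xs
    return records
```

Transformed code:
def build(cap):
    g = cap
    record(records)
    ix += 20 // 10
    records -= 18 // records
    h = 15
    records = h // 59
    g = cap + 59
    return records

7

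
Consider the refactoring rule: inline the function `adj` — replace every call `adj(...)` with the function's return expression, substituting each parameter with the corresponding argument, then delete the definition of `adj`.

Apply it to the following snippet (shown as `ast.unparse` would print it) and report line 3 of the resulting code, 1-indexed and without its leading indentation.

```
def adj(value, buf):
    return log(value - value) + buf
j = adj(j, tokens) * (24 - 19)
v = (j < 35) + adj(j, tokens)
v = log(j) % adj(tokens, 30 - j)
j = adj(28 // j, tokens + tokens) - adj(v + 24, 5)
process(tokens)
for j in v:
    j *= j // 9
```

v = log(j) % (log(tokens - tokens) + (30 - j))

Transformed code:
j = (log(j - j) + tokens) * (24 - 19)
v = (j < 35) + (log(j - j) + tokens)
v = log(j) % (log(tokens - tokens) + (30 - j))
j = log(28 // j - 28 // j) + (tokens + tokens) - (log(v + 24 - (v + 24)) + 5)
process(tokens)
for j in v:
    j *= j // 9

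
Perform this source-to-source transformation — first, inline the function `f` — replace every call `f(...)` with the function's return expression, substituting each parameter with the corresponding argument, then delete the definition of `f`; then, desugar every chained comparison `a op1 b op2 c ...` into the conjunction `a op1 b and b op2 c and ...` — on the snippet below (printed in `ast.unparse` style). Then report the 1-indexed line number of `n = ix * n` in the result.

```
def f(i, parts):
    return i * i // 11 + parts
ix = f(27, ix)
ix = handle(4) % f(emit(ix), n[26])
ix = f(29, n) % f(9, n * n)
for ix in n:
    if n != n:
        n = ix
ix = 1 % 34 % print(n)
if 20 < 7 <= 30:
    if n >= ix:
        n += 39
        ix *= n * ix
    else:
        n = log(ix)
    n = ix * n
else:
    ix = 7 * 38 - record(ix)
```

14

Transformed code:
ix = 27 * 27 // 11 + ix
ix = handle(4) % (emit(ix) * emit(ix) // 11 + n[26])
ix = (29 * 29 // 11 + n) % (9 * 9 // 11 + n * n)
for ix in n:
    if n != n:
        n = ix
ix = 1 % 34 % print(n)
if 20 < 7 and 7 <= 30:
    if n >= ix:
        n += 39
        ix *= n * ix
    else:
        n = log(ix)
    n = ix * n
else:
    ix = 7 * 38 - record(ix)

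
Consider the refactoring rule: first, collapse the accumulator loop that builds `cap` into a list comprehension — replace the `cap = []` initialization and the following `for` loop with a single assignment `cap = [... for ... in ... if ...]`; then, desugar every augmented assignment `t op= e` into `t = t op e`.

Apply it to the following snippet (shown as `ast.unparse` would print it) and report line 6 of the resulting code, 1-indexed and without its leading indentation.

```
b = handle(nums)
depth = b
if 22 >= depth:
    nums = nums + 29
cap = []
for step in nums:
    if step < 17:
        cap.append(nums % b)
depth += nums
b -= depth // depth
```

depth = depth + nums

Transformed code:
b = handle(nums)
depth = b
if 22 >= depth:
    nums = nums + 29
cap = [nums % b for step in nums if step < 17]
depth = depth + nums
b = b - depth // depth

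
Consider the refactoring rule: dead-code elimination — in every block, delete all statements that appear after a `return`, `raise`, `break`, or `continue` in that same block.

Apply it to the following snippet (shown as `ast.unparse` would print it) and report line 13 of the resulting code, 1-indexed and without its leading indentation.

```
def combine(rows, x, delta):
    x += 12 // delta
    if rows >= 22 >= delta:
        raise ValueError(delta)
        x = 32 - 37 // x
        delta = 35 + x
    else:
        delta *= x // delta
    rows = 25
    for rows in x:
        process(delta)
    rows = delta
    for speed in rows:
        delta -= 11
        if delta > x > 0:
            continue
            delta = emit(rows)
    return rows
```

Transformed code:
def combine(rows, x, delta):
    x += 12 // delta
    if rows >= 22 >= delta:
        raise ValueError(delta)
    else:
        delta *= x // delta
    rows = 25
    for rows in x:
        process(delta)
    rows = delta
    for speed in rows:
        delta -= 11
        if delta > x > 0:
            continue
    return rows

if delta > x > 0:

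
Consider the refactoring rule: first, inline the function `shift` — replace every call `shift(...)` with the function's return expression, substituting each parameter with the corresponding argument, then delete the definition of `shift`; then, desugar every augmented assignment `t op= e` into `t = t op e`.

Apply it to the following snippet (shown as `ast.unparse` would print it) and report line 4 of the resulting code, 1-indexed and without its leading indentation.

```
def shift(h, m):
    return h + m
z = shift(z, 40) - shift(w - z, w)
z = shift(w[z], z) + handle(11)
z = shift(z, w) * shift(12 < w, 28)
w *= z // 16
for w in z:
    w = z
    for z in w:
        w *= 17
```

Transformed code:
z = z + 40 - (w - z + w)
z = w[z] + z + handle(11)
z = (z + w) * ((12 < w) + 28)
w = w * (z // 16)
for w in z:
    w = z
    for z in w:
        w = w * 17

w = w * (z // 16)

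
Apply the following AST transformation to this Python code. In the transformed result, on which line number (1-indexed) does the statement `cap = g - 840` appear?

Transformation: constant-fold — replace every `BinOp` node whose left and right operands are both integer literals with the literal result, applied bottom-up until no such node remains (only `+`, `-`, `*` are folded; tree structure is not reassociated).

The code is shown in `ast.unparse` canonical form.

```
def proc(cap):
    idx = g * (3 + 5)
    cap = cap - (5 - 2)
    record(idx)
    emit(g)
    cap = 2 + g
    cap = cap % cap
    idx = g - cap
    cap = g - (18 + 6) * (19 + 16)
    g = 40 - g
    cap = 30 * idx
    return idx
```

9

Transformed code:
def proc(cap):
    idx = g * 8
    cap = cap - 3
    record(idx)
    emit(g)
    cap = 2 + g
    cap = cap % cap
    idx = g - cap
    cap = g - 840
    g = 40 - g
    cap = 30 * idx
    return idx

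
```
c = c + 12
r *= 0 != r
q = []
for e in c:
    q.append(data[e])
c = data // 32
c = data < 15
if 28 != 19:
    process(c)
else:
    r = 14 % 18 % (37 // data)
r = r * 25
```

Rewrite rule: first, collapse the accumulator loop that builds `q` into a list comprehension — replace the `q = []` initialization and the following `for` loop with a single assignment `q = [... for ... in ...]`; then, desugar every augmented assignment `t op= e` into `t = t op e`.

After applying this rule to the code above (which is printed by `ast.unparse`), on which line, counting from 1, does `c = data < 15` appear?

5

Transformed code:
c = c + 12
r = r * (0 != r)
q = [data[e] for e in c]
c = data // 32
c = data < 15
if 28 != 19:
    process(c)
else:
    r = 14 % 18 % (37 // data)
r = r * 25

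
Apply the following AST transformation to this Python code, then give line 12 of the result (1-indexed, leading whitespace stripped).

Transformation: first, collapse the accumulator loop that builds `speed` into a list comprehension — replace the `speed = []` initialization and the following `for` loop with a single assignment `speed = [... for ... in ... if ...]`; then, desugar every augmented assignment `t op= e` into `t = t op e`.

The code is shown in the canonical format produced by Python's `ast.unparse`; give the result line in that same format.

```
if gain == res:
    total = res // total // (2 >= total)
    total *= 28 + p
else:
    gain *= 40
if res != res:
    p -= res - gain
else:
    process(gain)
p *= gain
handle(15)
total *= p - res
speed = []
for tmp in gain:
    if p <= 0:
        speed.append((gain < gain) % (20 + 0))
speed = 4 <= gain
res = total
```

Transformed code:
if gain == res:
    total = res // total // (2 >= total)
    total = total * (28 + p)
else:
    gain = gain * 40
if res != res:
    p = p - (res - gain)
else:
    process(gain)
p = p * gain
handle(15)
total = total * (p - res)
speed = [(gain < gain) % (20 + 0) for tmp in gain if p <= 0]
speed = 4 <= gain
res = total

total = total * (p - res)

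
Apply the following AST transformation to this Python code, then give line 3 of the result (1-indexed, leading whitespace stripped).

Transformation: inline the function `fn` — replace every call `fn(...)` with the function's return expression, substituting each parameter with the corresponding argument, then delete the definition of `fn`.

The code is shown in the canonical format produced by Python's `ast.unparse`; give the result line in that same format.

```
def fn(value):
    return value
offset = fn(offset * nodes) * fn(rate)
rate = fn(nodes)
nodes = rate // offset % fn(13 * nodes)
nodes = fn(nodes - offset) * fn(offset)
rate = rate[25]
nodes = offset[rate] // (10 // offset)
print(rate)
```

Transformed code:
offset = offset * nodes * rate
rate = nodes
nodes = rate // offset % (13 * nodes)
nodes = (nodes - offset) * offset
rate = rate[25]
nodes = offset[rate] // (10 // offset)
print(rate)

nodes = rate // offset % (13 * nodes)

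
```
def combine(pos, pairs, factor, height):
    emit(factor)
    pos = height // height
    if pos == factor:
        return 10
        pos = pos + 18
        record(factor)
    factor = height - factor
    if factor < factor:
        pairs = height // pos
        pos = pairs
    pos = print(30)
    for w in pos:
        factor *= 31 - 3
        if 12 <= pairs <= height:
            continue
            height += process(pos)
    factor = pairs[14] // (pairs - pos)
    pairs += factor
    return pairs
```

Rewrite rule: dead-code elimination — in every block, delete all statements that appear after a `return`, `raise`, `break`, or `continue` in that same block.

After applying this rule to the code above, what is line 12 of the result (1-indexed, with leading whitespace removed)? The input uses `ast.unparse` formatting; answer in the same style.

Transformed code:
def combine(pos, pairs, factor, height):
    emit(factor)
    pos = height // height
    if pos == factor:
        return 10
    factor = height - factor
    if factor < factor:
        pairs = height // pos
        pos = pairs
    pos = print(30)
    for w in pos:
        factor *= 31 - 3
        if 12 <= pairs <= height:
            continue
    factor = pairs[14] // (pairs - pos)
    pairs += factor
    return pairs

factor *= 31 - 3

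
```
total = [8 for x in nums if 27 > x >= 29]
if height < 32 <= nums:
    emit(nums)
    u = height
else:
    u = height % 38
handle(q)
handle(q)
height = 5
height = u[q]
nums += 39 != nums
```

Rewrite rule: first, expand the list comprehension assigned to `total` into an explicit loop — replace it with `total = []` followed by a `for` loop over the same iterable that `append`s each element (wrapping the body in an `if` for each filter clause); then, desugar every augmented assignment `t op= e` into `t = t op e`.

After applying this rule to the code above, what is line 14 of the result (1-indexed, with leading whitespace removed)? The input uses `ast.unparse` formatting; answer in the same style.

Transformed code:
total = []
for x in nums:
    if 27 > x >= 29:
        total.append(8)
if height < 32 <= nums:
    emit(nums)
    u = height
else:
    u = height % 38
handle(q)
handle(q)
height = 5
height = u[q]
nums = nums + (39 != nums)

nums = nums + (39 != nums)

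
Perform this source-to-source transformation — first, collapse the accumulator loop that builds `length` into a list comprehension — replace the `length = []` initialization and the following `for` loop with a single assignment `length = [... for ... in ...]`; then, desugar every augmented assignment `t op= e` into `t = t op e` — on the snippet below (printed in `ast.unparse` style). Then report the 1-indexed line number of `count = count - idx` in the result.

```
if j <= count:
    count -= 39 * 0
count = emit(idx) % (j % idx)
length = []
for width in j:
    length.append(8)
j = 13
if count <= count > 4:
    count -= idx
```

7

Transformed code:
if j <= count:
    count = count - 39 * 0
count = emit(idx) % (j % idx)
length = [8 for width in j]
j = 13
if count <= count > 4:
    count = count - idx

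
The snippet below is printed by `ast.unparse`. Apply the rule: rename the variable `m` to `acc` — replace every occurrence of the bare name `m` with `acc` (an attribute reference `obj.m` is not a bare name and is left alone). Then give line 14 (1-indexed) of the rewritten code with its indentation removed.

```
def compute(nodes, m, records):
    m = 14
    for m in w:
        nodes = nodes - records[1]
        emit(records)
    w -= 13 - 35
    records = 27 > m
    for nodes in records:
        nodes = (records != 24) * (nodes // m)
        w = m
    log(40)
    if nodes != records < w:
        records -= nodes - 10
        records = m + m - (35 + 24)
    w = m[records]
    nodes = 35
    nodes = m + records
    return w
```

Transformed code:
def compute(nodes, acc, records):
    acc = 14
    for acc in w:
        nodes = nodes - records[1]
        emit(records)
    w -= 13 - 35
    records = 27 > acc
    for nodes in records:
        nodes = (records != 24) * (nodes // acc)
        w = acc
    log(40)
    if nodes != records < w:
        records -= nodes - 10
        records = acc + acc - (35 + 24)
    w = acc[records]
    nodes = 35
    nodes = acc + records
    return w

records = acc + acc - (35 + 24)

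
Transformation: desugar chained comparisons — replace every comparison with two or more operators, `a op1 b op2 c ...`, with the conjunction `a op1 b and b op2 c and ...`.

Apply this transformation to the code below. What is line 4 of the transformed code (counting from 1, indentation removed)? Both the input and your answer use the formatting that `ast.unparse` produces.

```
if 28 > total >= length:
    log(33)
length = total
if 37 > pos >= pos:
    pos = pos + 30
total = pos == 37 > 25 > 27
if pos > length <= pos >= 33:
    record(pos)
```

Transformed code:
if 28 > total and total >= length:
    log(33)
length = total
if 37 > pos and pos >= pos:
    pos = pos + 30
total = pos == 37 and 37 > 25 and (25 > 27)
if pos > length and length <= pos and (pos >= 33):
    record(pos)

if 37 > pos and pos >= pos:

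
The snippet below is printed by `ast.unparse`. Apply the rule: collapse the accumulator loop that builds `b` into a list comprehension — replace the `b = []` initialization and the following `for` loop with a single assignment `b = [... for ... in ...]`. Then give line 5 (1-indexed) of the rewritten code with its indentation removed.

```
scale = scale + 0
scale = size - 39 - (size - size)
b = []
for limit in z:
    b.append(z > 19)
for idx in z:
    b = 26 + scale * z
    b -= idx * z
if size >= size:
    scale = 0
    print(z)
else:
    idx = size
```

b = 26 + scale * z

Transformed code:
scale = scale + 0
scale = size - 39 - (size - size)
b = [z > 19 for limit in z]
for idx in z:
    b = 26 + scale * z
    b -= idx * z
if size >= size:
    scale = 0
    print(z)
else:
    idx = size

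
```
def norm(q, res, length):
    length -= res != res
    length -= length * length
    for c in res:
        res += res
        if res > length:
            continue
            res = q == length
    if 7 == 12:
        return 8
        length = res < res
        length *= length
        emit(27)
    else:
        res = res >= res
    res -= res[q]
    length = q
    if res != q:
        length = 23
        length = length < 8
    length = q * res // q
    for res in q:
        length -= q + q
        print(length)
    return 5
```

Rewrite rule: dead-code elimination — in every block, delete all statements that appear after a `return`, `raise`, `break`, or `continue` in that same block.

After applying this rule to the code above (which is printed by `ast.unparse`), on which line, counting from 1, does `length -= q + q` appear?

19

Transformed code:
def norm(q, res, length):
    length -= res != res
    length -= length * length
    for c in res:
        res += res
        if res > length:
            continue
    if 7 == 12:
        return 8
    else:
        res = res >= res
    res -= res[q]
    length = q
    if res != q:
        length = 23
        length = length < 8
    length = q * res // q
    for res in q:
        length -= q + q
        print(length)
    return 5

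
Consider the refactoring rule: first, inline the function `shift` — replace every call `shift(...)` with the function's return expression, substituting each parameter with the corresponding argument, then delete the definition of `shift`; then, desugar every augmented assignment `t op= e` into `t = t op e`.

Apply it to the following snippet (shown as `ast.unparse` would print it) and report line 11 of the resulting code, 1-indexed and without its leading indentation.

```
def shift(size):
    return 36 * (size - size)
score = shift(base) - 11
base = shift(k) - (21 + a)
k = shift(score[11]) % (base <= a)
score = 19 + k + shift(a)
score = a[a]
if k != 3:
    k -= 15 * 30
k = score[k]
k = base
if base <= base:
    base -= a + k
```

base = base - (a + k)

Transformed code:
score = 36 * (base - base) - 11
base = 36 * (k - k) - (21 + a)
k = 36 * (score[11] - score[11]) % (base <= a)
score = 19 + k + 36 * (a - a)
score = a[a]
if k != 3:
    k = k - 15 * 30
k = score[k]
k = base
if base <= base:
    base = base - (a + k)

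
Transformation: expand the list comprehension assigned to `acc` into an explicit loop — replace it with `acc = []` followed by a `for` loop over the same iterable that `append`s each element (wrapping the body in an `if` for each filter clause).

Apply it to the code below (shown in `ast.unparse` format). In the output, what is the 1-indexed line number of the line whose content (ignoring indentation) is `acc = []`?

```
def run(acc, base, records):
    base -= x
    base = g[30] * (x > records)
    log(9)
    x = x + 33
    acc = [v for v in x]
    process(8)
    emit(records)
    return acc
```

6

Transformed code:
def run(acc, base, records):
    base -= x
    base = g[30] * (x > records)
    log(9)
    x = x + 33
    acc = []
    for v in x:
        acc.append(v)
    process(8)
    emit(records)
    return acc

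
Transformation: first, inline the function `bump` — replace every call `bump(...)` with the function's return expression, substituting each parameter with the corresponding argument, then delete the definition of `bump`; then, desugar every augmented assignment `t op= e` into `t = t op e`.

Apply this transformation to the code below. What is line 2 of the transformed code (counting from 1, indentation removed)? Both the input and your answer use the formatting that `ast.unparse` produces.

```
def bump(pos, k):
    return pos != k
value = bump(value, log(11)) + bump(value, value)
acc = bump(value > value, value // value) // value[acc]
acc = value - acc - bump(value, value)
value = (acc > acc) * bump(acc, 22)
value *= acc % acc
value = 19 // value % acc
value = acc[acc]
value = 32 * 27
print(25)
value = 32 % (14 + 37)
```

Transformed code:
value = (value != log(11)) + (value != value)
acc = ((value > value) != value // value) // value[acc]
acc = value - acc - (value != value)
value = (acc > acc) * (acc != 22)
value = value * (acc % acc)
value = 19 // value % acc
value = acc[acc]
value = 32 * 27
print(25)
value = 32 % (14 + 37)

acc = ((value > value) != value // value) // value[acc]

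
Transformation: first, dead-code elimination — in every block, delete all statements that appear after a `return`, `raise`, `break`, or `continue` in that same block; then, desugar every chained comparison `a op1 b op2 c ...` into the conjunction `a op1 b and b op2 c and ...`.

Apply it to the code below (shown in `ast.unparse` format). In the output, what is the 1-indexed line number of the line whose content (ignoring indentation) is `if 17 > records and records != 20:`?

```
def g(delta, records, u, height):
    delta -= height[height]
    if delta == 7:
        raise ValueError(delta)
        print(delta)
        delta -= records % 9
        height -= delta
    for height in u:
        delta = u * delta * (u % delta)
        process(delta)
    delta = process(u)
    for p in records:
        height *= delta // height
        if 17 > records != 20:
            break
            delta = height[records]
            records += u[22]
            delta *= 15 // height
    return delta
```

11

Transformed code:
def g(delta, records, u, height):
    delta -= height[height]
    if delta == 7:
        raise ValueError(delta)
    for height in u:
        delta = u * delta * (u % delta)
        process(delta)
    delta = process(u)
    for p in records:
        height *= delta // height
        if 17 > records and records != 20:
            break
    return delta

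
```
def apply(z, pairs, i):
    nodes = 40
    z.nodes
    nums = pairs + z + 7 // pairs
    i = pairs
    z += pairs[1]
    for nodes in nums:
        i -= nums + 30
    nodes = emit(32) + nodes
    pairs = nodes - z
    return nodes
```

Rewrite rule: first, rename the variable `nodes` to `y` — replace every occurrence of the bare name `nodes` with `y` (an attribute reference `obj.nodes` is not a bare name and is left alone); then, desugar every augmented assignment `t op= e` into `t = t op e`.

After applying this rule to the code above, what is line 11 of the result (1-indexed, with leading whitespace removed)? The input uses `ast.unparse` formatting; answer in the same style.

Transformed code:
def apply(z, pairs, i):
    y = 40
    z.nodes
    nums = pairs + z + 7 // pairs
    i = pairs
    z = z + pairs[1]
    for y in nums:
        i = i - (nums + 30)
    y = emit(32) + y
    pairs = y - z
    return y

return y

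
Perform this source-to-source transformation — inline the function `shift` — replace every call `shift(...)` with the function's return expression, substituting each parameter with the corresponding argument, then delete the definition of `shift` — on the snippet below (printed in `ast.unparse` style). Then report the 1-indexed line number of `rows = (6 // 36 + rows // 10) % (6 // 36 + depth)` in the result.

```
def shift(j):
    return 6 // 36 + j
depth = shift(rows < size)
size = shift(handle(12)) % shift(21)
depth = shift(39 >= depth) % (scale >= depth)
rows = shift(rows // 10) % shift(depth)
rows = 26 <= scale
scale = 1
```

Transformed code:
depth = 6 // 36 + (rows < size)
size = (6 // 36 + handle(12)) % (6 // 36 + 21)
depth = (6 // 36 + (39 >= depth)) % (scale >= depth)
rows = (6 // 36 + rows // 10) % (6 // 36 + depth)
rows = 26 <= scale
scale = 1

4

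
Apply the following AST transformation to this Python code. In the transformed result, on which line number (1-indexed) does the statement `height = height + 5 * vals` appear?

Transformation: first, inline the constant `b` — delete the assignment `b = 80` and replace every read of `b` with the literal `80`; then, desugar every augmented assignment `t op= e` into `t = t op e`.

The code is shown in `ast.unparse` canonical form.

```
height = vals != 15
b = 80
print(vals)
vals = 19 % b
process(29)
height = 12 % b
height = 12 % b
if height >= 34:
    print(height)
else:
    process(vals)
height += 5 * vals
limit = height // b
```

11

Transformed code:
height = vals != 15
print(vals)
vals = 19 % 80
process(29)
height = 12 % 80
height = 12 % 80
if height >= 34:
    print(height)
else:
    process(vals)
height = height + 5 * vals
limit = height // 80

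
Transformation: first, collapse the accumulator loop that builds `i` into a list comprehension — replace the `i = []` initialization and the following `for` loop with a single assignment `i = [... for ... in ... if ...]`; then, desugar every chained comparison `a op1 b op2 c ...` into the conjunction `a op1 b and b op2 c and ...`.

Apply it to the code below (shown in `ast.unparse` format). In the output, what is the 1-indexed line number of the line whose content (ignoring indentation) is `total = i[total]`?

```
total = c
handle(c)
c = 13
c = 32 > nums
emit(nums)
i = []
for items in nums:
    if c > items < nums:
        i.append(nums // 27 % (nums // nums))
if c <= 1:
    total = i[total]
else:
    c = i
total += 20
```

8

Transformed code:
total = c
handle(c)
c = 13
c = 32 > nums
emit(nums)
i = [nums // 27 % (nums // nums) for items in nums if c > items and items < nums]
if c <= 1:
    total = i[total]
else:
    c = i
total += 20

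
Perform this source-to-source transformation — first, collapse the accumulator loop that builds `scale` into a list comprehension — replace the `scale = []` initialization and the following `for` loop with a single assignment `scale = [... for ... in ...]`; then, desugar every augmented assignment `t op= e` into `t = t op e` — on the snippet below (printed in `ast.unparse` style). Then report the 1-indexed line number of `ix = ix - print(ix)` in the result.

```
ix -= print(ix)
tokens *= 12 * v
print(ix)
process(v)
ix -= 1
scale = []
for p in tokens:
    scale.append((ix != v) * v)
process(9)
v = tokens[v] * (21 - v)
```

Transformed code:
ix = ix - print(ix)
tokens = tokens * (12 * v)
print(ix)
process(v)
ix = ix - 1
scale = [(ix != v) * v for p in tokens]
process(9)
v = tokens[v] * (21 - v)

1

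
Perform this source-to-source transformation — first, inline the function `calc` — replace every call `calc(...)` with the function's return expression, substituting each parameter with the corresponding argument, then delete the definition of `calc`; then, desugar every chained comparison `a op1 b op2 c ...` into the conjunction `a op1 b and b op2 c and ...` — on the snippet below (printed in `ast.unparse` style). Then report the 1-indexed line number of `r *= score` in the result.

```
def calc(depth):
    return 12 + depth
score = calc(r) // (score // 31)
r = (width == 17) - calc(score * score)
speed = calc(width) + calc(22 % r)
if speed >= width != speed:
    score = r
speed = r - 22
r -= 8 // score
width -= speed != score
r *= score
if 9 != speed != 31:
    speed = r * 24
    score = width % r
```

Transformed code:
score = (12 + r) // (score // 31)
r = (width == 17) - (12 + score * score)
speed = 12 + width + (12 + 22 % r)
if speed >= width and width != speed:
    score = r
speed = r - 22
r -= 8 // score
width -= speed != score
r *= score
if 9 != speed and speed != 31:
    speed = r * 24
    score = width % r

9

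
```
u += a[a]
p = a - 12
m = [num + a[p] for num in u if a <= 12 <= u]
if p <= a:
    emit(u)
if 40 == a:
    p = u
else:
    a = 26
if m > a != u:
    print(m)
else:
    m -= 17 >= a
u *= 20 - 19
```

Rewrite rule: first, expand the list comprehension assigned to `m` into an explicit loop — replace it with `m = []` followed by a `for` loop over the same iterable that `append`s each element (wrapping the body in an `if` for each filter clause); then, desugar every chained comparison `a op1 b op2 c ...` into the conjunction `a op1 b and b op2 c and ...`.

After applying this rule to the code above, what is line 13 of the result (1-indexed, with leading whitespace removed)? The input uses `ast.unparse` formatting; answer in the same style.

Transformed code:
u += a[a]
p = a - 12
m = []
for num in u:
    if a <= 12 and 12 <= u:
        m.append(num + a[p])
if p <= a:
    emit(u)
if 40 == a:
    p = u
else:
    a = 26
if m > a and a != u:
    print(m)
else:
    m -= 17 >= a
u *= 20 - 19

if m > a and a != u:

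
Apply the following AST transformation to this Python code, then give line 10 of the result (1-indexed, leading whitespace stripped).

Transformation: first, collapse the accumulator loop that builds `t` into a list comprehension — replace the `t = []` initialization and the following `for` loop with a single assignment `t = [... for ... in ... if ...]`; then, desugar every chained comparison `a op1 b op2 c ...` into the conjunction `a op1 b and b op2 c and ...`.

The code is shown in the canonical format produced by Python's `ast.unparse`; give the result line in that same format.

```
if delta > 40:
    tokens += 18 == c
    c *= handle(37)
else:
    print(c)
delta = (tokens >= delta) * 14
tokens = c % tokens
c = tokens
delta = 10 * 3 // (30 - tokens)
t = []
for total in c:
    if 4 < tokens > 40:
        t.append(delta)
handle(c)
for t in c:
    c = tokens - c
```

t = [delta for total in c if 4 < tokens and tokens > 40]

Transformed code:
if delta > 40:
    tokens += 18 == c
    c *= handle(37)
else:
    print(c)
delta = (tokens >= delta) * 14
tokens = c % tokens
c = tokens
delta = 10 * 3 // (30 - tokens)
t = [delta for total in c if 4 < tokens and tokens > 40]
handle(c)
for t in c:
    c = tokens - c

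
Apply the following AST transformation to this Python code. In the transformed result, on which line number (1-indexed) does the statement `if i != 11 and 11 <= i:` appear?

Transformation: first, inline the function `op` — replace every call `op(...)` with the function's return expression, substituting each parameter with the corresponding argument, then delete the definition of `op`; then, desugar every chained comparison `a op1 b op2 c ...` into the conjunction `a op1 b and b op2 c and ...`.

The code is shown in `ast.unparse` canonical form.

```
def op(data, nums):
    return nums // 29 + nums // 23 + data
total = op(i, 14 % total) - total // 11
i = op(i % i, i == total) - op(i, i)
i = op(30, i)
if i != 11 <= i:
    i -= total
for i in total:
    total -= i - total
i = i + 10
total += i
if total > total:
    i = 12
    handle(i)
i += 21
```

4

Transformed code:
total = 14 % total // 29 + 14 % total // 23 + i - total // 11
i = (i == total) // 29 + (i == total) // 23 + i % i - (i // 29 + i // 23 + i)
i = i // 29 + i // 23 + 30
if i != 11 and 11 <= i:
    i -= total
for i in total:
    total -= i - total
i = i + 10
total += i
if total > total:
    i = 12
    handle(i)
i += 21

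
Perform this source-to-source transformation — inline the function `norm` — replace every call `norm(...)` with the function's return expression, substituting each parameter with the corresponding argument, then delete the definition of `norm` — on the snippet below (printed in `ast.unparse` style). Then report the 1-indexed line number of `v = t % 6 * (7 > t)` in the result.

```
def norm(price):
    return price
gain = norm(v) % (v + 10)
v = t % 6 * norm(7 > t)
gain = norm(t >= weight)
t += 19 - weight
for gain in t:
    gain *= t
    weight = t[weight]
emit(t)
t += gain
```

2

Transformed code:
gain = v % (v + 10)
v = t % 6 * (7 > t)
gain = t >= weight
t += 19 - weight
for gain in t:
    gain *= t
    weight = t[weight]
emit(t)
t += gain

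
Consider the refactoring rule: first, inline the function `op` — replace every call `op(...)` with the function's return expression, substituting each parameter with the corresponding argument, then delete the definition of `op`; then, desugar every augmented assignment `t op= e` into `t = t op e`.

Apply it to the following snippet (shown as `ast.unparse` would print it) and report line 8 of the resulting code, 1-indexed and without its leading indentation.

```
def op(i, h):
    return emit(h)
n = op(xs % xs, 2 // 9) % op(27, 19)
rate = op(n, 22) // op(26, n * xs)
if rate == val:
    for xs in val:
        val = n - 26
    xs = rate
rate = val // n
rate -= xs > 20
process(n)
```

rate = rate - (xs > 20)

Transformed code:
n = emit(2 // 9) % emit(19)
rate = emit(22) // emit(n * xs)
if rate == val:
    for xs in val:
        val = n - 26
    xs = rate
rate = val // n
rate = rate - (xs > 20)
process(n)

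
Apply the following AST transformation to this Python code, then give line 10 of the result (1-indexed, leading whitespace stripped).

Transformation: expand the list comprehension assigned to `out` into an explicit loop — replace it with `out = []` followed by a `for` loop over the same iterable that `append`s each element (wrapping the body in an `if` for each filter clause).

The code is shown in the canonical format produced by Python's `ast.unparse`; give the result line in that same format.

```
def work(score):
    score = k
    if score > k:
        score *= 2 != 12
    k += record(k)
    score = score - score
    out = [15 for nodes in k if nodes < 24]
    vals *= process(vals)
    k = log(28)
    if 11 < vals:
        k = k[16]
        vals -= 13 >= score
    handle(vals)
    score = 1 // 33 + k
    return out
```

Transformed code:
def work(score):
    score = k
    if score > k:
        score *= 2 != 12
    k += record(k)
    score = score - score
    out = []
    for nodes in k:
        if nodes < 24:
            out.append(15)
    vals *= process(vals)
    k = log(28)
    if 11 < vals:
        k = k[16]
        vals -= 13 >= score
    handle(vals)
    score = 1 // 33 + k
    return out

out.append(15)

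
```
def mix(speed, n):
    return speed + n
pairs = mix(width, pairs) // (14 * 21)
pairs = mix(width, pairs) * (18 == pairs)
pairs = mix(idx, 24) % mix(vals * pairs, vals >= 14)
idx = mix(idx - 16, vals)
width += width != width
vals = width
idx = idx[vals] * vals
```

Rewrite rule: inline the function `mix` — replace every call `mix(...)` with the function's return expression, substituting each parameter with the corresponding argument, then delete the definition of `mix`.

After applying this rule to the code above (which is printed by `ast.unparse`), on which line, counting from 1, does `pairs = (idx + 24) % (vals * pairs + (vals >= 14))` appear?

Transformed code:
pairs = (width + pairs) // (14 * 21)
pairs = (width + pairs) * (18 == pairs)
pairs = (idx + 24) % (vals * pairs + (vals >= 14))
idx = idx - 16 + vals
width += width != width
vals = width
idx = idx[vals] * vals

3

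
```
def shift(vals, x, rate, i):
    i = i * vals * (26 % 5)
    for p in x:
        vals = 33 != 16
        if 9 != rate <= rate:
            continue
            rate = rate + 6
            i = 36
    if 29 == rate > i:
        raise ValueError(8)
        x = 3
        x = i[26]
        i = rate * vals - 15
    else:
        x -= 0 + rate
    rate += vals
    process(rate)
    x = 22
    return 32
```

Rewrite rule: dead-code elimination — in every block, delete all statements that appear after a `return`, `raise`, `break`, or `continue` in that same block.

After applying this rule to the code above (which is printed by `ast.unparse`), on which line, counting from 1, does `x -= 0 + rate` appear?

Transformed code:
def shift(vals, x, rate, i):
    i = i * vals * (26 % 5)
    for p in x:
        vals = 33 != 16
        if 9 != rate <= rate:
            continue
    if 29 == rate > i:
        raise ValueError(8)
    else:
        x -= 0 + rate
    rate += vals
    process(rate)
    x = 22
    return 32

10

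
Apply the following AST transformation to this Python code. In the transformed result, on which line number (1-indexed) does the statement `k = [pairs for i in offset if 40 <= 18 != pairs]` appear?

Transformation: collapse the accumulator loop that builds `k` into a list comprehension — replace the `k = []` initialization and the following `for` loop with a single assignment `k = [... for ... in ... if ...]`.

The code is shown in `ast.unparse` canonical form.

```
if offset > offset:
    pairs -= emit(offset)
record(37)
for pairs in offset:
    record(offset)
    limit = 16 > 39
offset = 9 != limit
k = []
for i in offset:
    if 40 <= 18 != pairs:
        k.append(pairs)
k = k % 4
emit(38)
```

8

Transformed code:
if offset > offset:
    pairs -= emit(offset)
record(37)
for pairs in offset:
    record(offset)
    limit = 16 > 39
offset = 9 != limit
k = [pairs for i in offset if 40 <= 18 != pairs]
k = k % 4
emit(38)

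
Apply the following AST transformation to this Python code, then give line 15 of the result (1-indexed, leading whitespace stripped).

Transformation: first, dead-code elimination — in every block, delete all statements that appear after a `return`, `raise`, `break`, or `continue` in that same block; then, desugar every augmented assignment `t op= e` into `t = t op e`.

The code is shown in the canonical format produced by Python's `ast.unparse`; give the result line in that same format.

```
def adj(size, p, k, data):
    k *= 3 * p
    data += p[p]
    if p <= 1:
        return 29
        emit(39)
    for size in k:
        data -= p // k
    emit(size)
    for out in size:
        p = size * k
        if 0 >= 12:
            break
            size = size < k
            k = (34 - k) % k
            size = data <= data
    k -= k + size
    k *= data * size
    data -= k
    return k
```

data = data - k

Transformed code:
def adj(size, p, k, data):
    k = k * (3 * p)
    data = data + p[p]
    if p <= 1:
        return 29
    for size in k:
        data = data - p // k
    emit(size)
    for out in size:
        p = size * k
        if 0 >= 12:
            break
    k = k - (k + size)
    k = k * (data * size)
    data = data - k
    return k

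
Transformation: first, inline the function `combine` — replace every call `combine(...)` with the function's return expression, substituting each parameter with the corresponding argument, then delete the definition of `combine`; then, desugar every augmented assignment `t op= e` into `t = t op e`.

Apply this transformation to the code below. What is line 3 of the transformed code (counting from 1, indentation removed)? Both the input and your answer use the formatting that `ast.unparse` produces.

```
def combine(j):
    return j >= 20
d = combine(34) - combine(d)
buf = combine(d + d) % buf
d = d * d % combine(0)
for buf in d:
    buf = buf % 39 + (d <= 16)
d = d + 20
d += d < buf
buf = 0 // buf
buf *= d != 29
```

Transformed code:
d = (34 >= 20) - (d >= 20)
buf = (d + d >= 20) % buf
d = d * d % (0 >= 20)
for buf in d:
    buf = buf % 39 + (d <= 16)
d = d + 20
d = d + (d < buf)
buf = 0 // buf
buf = buf * (d != 29)

d = d * d % (0 >= 20)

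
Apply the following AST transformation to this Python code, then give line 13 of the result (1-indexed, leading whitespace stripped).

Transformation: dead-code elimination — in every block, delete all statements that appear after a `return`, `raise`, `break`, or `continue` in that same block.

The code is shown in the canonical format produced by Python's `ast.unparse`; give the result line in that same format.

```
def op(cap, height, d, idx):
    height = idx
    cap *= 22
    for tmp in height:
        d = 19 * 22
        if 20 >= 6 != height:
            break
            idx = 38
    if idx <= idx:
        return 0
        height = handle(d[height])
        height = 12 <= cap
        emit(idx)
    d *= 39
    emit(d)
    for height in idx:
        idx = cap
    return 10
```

Transformed code:
def op(cap, height, d, idx):
    height = idx
    cap *= 22
    for tmp in height:
        d = 19 * 22
        if 20 >= 6 != height:
            break
    if idx <= idx:
        return 0
    d *= 39
    emit(d)
    for height in idx:
        idx = cap
    return 10

idx = cap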